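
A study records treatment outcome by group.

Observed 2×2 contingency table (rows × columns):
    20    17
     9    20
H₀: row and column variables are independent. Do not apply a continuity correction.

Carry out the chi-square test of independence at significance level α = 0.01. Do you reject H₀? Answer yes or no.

Row totals [37, 29], col totals [29, 37], n=66
χ² = (20−16.26)²/16.26 + (17−20.74)²/20.74 + (9−12.74)²/12.74 + (20−16.26)²/16.26 = 3.4973
df = 1
p-value (upper-tail) = 0.06147
At α=0.01: p ≥ α → fail to reject H₀

reject H₀: no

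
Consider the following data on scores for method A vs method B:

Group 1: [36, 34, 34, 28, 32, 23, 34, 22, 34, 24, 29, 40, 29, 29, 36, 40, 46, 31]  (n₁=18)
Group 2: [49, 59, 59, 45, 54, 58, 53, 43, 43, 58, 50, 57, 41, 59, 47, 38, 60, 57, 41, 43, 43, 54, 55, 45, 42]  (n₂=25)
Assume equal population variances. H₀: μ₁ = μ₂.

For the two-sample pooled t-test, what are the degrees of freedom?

df = n₁ + n₂ − 2 = 18 + 25 − 2 = 41

degrees of freedom = 41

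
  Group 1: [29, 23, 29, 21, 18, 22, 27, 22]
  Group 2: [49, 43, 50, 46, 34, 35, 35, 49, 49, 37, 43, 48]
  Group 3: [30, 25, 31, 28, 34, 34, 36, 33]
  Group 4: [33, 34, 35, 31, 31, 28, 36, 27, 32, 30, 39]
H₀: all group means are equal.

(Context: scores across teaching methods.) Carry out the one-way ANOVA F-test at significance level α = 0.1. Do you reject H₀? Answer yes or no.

Group means [23.88, 43.17, 31.38, 32.36], grand mean 33.744
SSB = Σnᵢ(x̄ᵢ−x̄)² = 1910.474; SSW = ΣΣ(x−x̄ᵢ)² = 764.962
MSB = 1910.474/3 = 636.8246; MSW = 764.962/35 = 21.8561
F = MSB/MSW = 29.1372
df = (3, 35)
p-value (upper-tail) = 0.00000
At α=0.1: p < α → reject H₀

reject H₀: yes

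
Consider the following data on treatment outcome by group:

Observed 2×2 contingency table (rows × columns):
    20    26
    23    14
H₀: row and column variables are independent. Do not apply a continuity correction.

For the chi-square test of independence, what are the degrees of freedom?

df = (r−1)(c−1) = (2−1)·(2−1) = 1

degrees of freedom = 1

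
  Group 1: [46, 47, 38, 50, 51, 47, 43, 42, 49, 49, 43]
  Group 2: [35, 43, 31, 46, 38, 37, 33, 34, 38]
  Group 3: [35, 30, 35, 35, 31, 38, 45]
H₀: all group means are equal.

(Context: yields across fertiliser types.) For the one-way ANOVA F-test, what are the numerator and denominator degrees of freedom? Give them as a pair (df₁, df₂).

degrees of freedom = [2, 24]

k = 3 groups, N = 27 total
df = (k−1, N−k) = (3−1, 27−3) = (2, 24)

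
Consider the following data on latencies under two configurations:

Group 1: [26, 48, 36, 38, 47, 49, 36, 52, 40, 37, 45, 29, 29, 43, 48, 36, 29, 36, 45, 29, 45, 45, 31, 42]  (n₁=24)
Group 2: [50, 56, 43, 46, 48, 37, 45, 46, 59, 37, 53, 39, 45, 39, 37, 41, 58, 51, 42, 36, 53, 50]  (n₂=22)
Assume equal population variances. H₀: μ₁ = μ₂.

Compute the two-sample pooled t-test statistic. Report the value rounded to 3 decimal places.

test statistic = -3.093

x̄₁=39.208, s₁=7.627, n₁=24
x̄₂=45.955, s₂=7.121, n₂=22
s_p² = [23·7.627² + 21·7.121²]/44 = 54.6117
SE = √(s_p²·(1/24+1/22)) = 2.1812
t = (39.208−45.955)/2.1812 = -3.0928
df = 44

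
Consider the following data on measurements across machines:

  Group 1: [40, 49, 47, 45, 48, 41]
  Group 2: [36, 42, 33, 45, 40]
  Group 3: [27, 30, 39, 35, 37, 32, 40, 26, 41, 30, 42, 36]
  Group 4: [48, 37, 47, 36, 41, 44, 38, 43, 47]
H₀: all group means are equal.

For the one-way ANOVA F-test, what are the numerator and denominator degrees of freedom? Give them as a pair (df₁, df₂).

k = 4 groups, N = 32 total
df = (k−1, N−k) = (4−1, 32−4) = (3, 28)

degrees of freedom = [3, 28]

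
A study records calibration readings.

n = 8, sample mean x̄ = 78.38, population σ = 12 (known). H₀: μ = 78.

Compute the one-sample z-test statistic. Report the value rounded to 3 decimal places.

SE = σ/√n = 12/√8 = 4.2426
z = (x̄−μ₀)/SE = (78.38−78)/4.2426 = 0.0896

test statistic = 0.090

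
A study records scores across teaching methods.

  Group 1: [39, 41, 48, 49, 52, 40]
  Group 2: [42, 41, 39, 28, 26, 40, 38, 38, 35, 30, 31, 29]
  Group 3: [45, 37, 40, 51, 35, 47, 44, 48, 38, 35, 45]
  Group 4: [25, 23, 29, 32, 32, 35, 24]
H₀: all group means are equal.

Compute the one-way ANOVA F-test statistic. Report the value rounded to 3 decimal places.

test statistic = 13.911

Group means [44.83, 34.75, 42.27, 28.57], grand mean 37.528
SSB = Σnᵢ(x̄ᵢ−x̄)² = 1221.993; SSW = ΣΣ(x−x̄ᵢ)² = 936.979
MSB = 1221.993/3 = 407.3309; MSW = 936.979/32 = 29.2806
F = MSB/MSW = 13.9113
df = (3, 32)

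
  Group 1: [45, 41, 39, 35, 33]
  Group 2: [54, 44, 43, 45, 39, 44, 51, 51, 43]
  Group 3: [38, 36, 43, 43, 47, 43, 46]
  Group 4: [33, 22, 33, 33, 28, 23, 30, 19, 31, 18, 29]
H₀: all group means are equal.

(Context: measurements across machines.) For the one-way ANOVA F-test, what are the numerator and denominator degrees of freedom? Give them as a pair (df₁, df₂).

degrees of freedom = [3, 28]

k = 4 groups, N = 32 total
df = (k−1, N−k) = (4−1, 32−4) = (3, 28)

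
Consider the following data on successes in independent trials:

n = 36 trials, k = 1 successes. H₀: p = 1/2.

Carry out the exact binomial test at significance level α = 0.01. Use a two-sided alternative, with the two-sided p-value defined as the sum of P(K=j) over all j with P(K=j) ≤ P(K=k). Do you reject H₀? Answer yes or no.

Exact binomial: n=36, k=1, p₀=1/2=0.5000
P(X=j) = C(n,j)·p₀^j·(1−p₀)^(n−j); p = Σ P(X=j) over j with P(X=j) ≤ P(X=1)
p-value (two-sided) = 0.00000
At α=0.01: p < α → reject H₀

reject H₀: yes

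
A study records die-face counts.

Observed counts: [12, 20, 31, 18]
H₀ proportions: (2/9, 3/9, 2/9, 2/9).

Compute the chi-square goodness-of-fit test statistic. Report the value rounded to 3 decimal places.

test statistic = 13.204

n = 81; E_i = n·p_i = [18.00, 27.00, 18.00, 18.00]
χ² = (12−18.00)²/18.00 + (20−27.00)²/27.00 + (31−18.00)²/18.00 + (18−18.00)²/18.00 = 13.2037
df = 3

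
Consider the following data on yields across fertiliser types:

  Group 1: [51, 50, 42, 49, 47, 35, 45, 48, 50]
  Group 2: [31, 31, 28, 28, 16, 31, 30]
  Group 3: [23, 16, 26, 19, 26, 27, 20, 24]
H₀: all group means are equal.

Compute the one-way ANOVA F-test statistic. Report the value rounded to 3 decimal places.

test statistic = 56.620

Group means [46.33, 27.86, 22.62], grand mean 33.042
SSB = Σnᵢ(x̄ᵢ−x̄)² = 2646.226; SSW = ΣΣ(x−x̄ᵢ)² = 490.732
MSB = 2646.226/2 = 1323.1131; MSW = 490.732/21 = 23.3682
F = MSB/MSW = 56.6202
df = (2, 21)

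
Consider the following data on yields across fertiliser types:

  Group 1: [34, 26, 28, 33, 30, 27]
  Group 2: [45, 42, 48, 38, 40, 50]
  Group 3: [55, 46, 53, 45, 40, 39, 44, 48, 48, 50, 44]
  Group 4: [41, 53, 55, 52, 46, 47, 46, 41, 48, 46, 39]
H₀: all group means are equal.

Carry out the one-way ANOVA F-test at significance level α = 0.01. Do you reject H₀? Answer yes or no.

Group means [29.67, 43.83, 46.55, 46.73], grand mean 43.147
SSB = Σnᵢ(x̄ᵢ−x̄)² = 1361.189; SSW = ΣΣ(x−x̄ᵢ)² = 671.076
MSB = 1361.189/3 = 453.7296; MSW = 671.076/30 = 22.3692
F = MSB/MSW = 20.2837
df = (3, 30)
p-value (upper-tail) = 0.00000
At α=0.01: p < α → reject H₀

reject H₀: yes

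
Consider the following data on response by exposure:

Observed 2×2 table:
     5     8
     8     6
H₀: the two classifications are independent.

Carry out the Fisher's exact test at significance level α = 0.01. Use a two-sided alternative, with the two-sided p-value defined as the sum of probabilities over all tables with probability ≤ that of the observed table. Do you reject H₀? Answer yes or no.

reject H₀: no

Margins: r₁=13, r₂=14, c₁=13, c₂=14, n=27
p_obs = C(13,5)·C(14,8)/C(27,13); sum pmf over tables with pmf ≤ p_obs
p-value (two-sided) = 0.44948
At α=0.01: p ≥ α → fail to reject H₀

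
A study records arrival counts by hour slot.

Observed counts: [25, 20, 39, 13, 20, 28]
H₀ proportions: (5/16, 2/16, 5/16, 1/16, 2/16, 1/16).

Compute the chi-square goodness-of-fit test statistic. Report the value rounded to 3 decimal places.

n = 145; E_i = n·p_i = [45.31, 18.12, 45.31, 9.06, 18.12, 9.06]
χ² = (25−45.31)²/45.31 + (20−18.12)²/18.12 + (39−45.31)²/45.31 + (13−9.06)²/9.06 + (20−18.12)²/18.12 + (28−9.06)²/9.06 = 51.6566
df = 5

test statistic = 51.657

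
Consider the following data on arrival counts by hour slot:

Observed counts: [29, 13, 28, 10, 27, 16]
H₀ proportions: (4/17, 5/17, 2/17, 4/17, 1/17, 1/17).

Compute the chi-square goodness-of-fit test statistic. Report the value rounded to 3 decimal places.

test statistic = 104.503

n = 123; E_i = n·p_i = [28.94, 36.18, 14.47, 28.94, 7.24, 7.24]
χ² = (29−28.94)²/28.94 + (13−36.18)²/36.18 + (28−14.47)²/14.47 + (10−28.94)²/28.94 + (27−7.24)²/7.24 + (16−7.24)²/7.24 = 104.5028
df = 5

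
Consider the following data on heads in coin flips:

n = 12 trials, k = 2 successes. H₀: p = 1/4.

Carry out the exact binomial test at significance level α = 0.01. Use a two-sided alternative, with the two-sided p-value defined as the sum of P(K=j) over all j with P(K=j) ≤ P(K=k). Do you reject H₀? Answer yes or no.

Exact binomial: n=12, k=2, p₀=1/4=0.2500
P(X=j) = C(n,j)·p₀^j·(1−p₀)^(n−j); p = Σ P(X=j) over j with P(X=j) ≤ P(X=2)
p-value (two-sided) = 0.74190
At α=0.01: p ≥ α → fail to reject H₀

reject H₀: no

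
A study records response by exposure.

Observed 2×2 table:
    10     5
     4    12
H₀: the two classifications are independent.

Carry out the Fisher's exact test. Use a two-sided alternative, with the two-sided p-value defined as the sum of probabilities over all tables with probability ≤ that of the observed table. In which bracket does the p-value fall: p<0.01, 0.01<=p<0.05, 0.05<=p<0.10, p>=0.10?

Margins: r₁=15, r₂=16, c₁=14, c₂=17, n=31
p_obs = C(15,10)·C(16,4)/C(31,14); sum pmf over tables with pmf ≤ p_obs
p-value (two-sided) = 0.03195
→ bracket: 0.01<=p<0.05

p-value bracket: 0.01<=p<0.05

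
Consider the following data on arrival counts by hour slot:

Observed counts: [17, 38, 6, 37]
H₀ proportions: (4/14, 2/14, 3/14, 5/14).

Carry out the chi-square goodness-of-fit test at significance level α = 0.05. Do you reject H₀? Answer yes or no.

reject H₀: yes

n = 98; E_i = n·p_i = [28.00, 14.00, 21.00, 35.00]
χ² = (17−28.00)²/28.00 + (38−14.00)²/14.00 + (6−21.00)²/21.00 + (37−35.00)²/35.00 = 56.2929
df = 3
p-value (upper-tail) = 0.00000
At α=0.05: p < α → reject H₀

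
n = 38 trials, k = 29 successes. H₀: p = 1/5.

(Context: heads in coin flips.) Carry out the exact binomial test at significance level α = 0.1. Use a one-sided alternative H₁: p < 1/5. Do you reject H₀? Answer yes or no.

Exact binomial: n=38, k=29, p₀=1/5=0.2000
P(X≤29) from Σ C(n,i)·p₀^i·(1−p₀)^(n−i)
p-value (one-sided, H₁ less) = 1.00000
At α=0.1: p ≥ α → fail to reject H₀

reject H₀: no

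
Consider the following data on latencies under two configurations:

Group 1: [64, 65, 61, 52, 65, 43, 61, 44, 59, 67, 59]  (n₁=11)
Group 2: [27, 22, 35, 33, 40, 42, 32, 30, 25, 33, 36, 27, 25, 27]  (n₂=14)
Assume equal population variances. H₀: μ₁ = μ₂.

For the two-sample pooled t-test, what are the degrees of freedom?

df = n₁ + n₂ − 2 = 11 + 14 − 2 = 23

degrees of freedom = 23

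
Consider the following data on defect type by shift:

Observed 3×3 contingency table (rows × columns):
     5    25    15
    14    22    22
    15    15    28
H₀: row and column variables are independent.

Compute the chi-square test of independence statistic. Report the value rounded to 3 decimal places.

test statistic = 10.347

Row totals [45, 58, 58], col totals [34, 62, 65], n=161
χ² = (5−9.50)²/9.50 + (25−17.33)²/17.33 + (15−18.17)²/18.17 + (14−12.25)²/12.25 + (22−22.34)²/22.34 + (22−23.42)²/23.42 + (15−12.25)²/12.25 + (15−22.34)²/22.34 + (28−23.42)²/23.42 = 10.3473
df = 4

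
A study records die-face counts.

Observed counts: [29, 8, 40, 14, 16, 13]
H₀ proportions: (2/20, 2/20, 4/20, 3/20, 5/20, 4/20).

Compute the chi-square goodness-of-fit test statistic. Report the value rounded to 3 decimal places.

n = 120; E_i = n·p_i = [12.00, 12.00, 24.00, 18.00, 30.00, 24.00]
χ² = (29−12.00)²/12.00 + (8−12.00)²/12.00 + (40−24.00)²/24.00 + (14−18.00)²/18.00 + (16−30.00)²/30.00 + (13−24.00)²/24.00 = 48.5472
df = 5

test statistic = 48.547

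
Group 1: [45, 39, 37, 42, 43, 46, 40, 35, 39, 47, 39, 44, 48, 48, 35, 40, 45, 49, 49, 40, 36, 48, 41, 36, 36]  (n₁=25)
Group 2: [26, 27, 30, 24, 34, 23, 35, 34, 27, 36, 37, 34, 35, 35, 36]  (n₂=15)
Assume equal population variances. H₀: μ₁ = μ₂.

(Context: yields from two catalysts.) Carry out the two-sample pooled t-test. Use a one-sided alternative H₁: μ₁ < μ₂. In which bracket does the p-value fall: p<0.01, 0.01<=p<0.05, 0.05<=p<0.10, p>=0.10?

x̄₁=41.880, s₁=4.746, n₁=25
x̄₂=31.533, s₂=4.838, n₂=15
s_p² = [24·4.746² + 14·4.838²]/38 = 22.8519
SE = √(s_p²·(1/25+1/15)) = 1.5613
t = (41.880−31.533)/1.5613 = 6.6271
df = 38
p-value (one-sided, H₁ less) = 1.00000
→ bracket: p>=0.10

p-value bracket: p>=0.10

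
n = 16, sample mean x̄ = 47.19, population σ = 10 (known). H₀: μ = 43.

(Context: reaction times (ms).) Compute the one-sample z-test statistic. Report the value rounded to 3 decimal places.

SE = σ/√n = 10/√16 = 2.5000
z = (x̄−μ₀)/SE = (47.19−43)/2.5000 = 1.6760

test statistic = 1.676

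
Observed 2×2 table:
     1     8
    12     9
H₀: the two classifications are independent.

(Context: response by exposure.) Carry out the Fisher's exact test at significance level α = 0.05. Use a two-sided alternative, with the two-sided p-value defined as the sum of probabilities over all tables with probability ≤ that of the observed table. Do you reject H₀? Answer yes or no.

reject H₀: yes

Margins: r₁=9, r₂=21, c₁=13, c₂=17, n=30
p_obs = C(9,1)·C(21,12)/C(30,13); sum pmf over tables with pmf ≤ p_obs
p-value (two-sided) = 0.04168
At α=0.05: p < α → reject H₀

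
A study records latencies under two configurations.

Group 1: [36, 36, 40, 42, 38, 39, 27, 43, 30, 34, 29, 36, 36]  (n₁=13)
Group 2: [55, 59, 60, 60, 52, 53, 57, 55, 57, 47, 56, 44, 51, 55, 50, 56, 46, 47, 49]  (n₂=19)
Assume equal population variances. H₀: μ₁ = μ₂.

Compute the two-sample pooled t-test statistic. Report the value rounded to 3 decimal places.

x̄₁=35.846, s₁=4.862, n₁=13
x̄₂=53.105, s₂=4.875, n₂=19
s_p² = [12·4.862² + 18·4.875²]/30 = 23.7161
SE = √(s_p²·(1/13+1/19)) = 1.7529
t = (35.846−53.105)/1.7529 = -9.8462
df = 30

test statistic = -9.846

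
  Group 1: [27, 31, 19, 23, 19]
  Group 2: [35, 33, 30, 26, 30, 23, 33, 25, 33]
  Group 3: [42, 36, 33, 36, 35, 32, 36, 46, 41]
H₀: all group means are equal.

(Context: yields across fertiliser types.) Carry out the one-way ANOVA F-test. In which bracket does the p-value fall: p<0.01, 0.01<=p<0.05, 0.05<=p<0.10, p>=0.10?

Group means [23.80, 29.78, 37.44], grand mean 31.478
SSB = Σnᵢ(x̄ᵢ−x̄)² = 641.161; SSW = ΣΣ(x−x̄ᵢ)² = 418.578
MSB = 641.161/2 = 320.5807; MSW = 418.578/20 = 20.9289
F = MSB/MSW = 15.3176
df = (2, 20)
p-value (upper-tail) = 0.00009
→ bracket: p<0.01

p-value bracket: p<0.01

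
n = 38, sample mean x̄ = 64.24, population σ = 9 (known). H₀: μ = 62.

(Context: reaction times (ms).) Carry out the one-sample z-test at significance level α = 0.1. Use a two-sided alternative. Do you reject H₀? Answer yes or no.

SE = σ/√n = 9/√38 = 1.4600
z = (x̄−μ₀)/SE = (64.24−62)/1.4600 = 1.5343
p-value (two-sided) = 0.12497
At α=0.1: p ≥ α → fail to reject H₀

reject H₀: no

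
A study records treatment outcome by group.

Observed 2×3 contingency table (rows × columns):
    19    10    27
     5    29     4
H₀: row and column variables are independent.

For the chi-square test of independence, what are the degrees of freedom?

degrees of freedom = 2

df = (r−1)(c−1) = (2−1)·(3−1) = 2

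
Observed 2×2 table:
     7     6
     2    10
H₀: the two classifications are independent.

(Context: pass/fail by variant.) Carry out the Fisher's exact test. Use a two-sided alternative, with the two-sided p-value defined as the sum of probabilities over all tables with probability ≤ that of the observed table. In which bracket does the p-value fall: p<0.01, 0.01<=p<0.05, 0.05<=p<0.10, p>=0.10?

Margins: r₁=13, r₂=12, c₁=9, c₂=16, n=25
p_obs = C(13,7)·C(12,2)/C(25,9); sum pmf over tables with pmf ≤ p_obs
p-value (two-sided) = 0.09684
→ bracket: 0.05<=p<0.10

p-value bracket: 0.05<=p<0.10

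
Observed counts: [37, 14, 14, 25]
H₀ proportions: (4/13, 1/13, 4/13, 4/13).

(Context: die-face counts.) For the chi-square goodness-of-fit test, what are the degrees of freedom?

df = k − 1 = 4 − 1 = 3

degrees of freedom = 3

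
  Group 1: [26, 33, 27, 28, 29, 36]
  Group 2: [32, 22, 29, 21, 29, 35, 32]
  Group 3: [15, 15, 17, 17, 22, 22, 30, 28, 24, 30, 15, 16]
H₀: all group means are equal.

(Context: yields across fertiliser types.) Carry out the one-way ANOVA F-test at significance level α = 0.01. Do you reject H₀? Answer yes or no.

reject H₀: yes

Group means [29.83, 28.57, 20.92], grand mean 25.200
SSB = Σnᵢ(x̄ᵢ−x̄)² = 428.536; SSW = ΣΣ(x−x̄ᵢ)² = 627.464
MSB = 428.536/2 = 214.2679; MSW = 627.464/22 = 28.5211
F = MSB/MSW = 7.5126
df = (2, 22)
p-value (upper-tail) = 0.00326
At α=0.01: p < α → reject H₀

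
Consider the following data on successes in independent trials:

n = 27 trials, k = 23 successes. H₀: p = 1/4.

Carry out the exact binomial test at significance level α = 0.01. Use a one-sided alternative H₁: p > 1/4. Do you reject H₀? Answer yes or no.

Exact binomial: n=27, k=23, p₀=1/4=0.2500
P(X≥23) from Σ C(n,i)·p₀^i·(1−p₀)^(n−i)
p-value (one-sided, H₁ greater) = 0.00000
At α=0.01: p < α → reject H₀

reject H₀: yes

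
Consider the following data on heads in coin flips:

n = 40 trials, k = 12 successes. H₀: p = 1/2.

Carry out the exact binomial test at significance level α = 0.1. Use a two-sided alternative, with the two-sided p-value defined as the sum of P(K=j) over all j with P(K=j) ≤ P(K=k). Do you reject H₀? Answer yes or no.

reject H₀: yes

Exact binomial: n=40, k=12, p₀=1/2=0.5000
P(X=j) = C(n,j)·p₀^j·(1−p₀)^(n−j); p = Σ P(X=j) over j with P(X=j) ≤ P(X=12)
p-value (two-sided) = 0.01659
At α=0.1: p < α → reject H₀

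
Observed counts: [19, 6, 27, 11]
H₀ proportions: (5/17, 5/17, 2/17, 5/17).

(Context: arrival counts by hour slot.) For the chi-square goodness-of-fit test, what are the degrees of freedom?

degrees of freedom = 3

df = k − 1 = 4 − 1 = 3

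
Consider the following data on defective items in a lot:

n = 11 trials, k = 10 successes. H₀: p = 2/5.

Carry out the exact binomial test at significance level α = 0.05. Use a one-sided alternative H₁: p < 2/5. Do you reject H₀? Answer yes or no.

reject H₀: no

Exact binomial: n=11, k=10, p₀=2/5=0.4000
P(X≤10) from Σ C(n,i)·p₀^i·(1−p₀)^(n−i)
p-value (one-sided, H₁ less) = 0.99996
At α=0.05: p ≥ α → fail to reject H₀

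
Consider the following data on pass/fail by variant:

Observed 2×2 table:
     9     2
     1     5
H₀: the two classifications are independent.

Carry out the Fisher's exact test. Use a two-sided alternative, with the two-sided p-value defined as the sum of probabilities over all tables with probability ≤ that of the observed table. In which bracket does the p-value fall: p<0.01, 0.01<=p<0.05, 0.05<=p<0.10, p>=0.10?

Margins: r₁=11, r₂=6, c₁=10, c₂=7, n=17
p_obs = C(11,9)·C(6,1)/C(17,10); sum pmf over tables with pmf ≤ p_obs
p-value (two-sided) = 0.03450
→ bracket: 0.01<=p<0.05

p-value bracket: 0.01<=p<0.05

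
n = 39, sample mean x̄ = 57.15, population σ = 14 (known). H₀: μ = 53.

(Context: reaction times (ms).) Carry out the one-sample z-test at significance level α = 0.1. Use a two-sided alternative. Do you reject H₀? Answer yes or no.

SE = σ/√n = 14/√39 = 2.2418
z = (x̄−μ₀)/SE = (57.15−53)/2.2418 = 1.8512
p-value (two-sided) = 0.06414
At α=0.1: p < α → reject H₀

reject H₀: yes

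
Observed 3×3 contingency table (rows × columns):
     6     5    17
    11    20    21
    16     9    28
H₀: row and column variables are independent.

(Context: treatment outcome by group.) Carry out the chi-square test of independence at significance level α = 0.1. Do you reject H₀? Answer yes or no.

Row totals [28, 52, 53], col totals [33, 34, 66], n=133
χ² = (6−6.95)²/6.95 + (5−7.16)²/7.16 + (17−13.89)²/13.89 + (11−12.90)²/12.90 + (20−13.29)²/13.29 + (21−25.80)²/25.80 + (16−13.15)²/13.15 + (9−13.55)²/13.55 + (28−26.30)²/26.30 = 8.2870
df = 4
p-value (upper-tail) = 0.08161
At α=0.1: p < α → reject H₀

reject H₀: yes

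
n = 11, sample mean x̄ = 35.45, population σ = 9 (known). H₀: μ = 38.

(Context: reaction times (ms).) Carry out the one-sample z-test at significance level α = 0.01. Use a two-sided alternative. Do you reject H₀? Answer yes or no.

SE = σ/√n = 9/√11 = 2.7136
z = (x̄−μ₀)/SE = (35.45−38)/2.7136 = -0.9397
p-value (two-sided) = 0.34737
At α=0.01: p ≥ α → fail to reject H₀

reject H₀: no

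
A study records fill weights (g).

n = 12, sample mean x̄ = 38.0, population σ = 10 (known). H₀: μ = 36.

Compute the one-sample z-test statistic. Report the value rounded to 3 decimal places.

test statistic = 0.693

SE = σ/√n = 10/√12 = 2.8868
z = (x̄−μ₀)/SE = (38.0−36)/2.8868 = 0.6928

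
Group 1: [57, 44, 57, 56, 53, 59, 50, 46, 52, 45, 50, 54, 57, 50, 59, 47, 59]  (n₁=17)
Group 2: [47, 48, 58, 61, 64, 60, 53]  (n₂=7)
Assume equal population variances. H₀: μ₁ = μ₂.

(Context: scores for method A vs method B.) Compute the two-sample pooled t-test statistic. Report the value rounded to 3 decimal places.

test statistic = -1.281

x̄₁=52.647, s₁=5.135, n₁=17
x̄₂=55.857, s₂=6.619, n₂=7
s_p² = [16·5.135² + 6·6.619²]/22 = 31.1245
SE = √(s_p²·(1/17+1/7)) = 2.5054
t = (52.647−55.857)/2.5054 = -1.2812
df = 22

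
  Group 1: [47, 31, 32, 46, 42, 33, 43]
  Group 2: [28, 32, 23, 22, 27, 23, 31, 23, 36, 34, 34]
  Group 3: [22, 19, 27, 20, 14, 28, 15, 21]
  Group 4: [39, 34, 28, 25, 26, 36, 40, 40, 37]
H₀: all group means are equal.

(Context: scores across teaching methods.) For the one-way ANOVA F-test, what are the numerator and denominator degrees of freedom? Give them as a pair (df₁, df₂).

degrees of freedom = [3, 31]

k = 4 groups, N = 35 total
df = (k−1, N−k) = (4−1, 35−4) = (3, 31)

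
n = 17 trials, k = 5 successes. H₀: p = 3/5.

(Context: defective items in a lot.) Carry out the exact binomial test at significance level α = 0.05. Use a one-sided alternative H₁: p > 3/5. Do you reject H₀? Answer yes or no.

reject H₀: no

Exact binomial: n=17, k=5, p₀=3/5=0.6000
P(X≥5) from Σ C(n,i)·p₀^i·(1−p₀)^(n−i)
p-value (one-sided, H₁ greater) = 0.99748
At α=0.05: p ≥ α → fail to reject H₀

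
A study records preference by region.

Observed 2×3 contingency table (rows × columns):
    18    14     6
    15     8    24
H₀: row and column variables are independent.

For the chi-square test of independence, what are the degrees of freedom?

df = (r−1)(c−1) = (2−1)·(3−1) = 2

degrees of freedom = 2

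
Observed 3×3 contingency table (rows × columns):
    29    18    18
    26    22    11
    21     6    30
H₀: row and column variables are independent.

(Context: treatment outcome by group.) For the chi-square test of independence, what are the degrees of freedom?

degrees of freedom = 4

df = (r−1)(c−1) = (3−1)·(3−1) = 4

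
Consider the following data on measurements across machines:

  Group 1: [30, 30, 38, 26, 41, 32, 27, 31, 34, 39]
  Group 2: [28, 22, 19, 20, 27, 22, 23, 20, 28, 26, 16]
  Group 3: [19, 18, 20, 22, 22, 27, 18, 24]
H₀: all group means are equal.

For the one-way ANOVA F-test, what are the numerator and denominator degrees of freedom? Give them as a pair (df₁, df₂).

degrees of freedom = [2, 26]

k = 3 groups, N = 29 total
df = (k−1, N−k) = (3−1, 29−3) = (2, 26)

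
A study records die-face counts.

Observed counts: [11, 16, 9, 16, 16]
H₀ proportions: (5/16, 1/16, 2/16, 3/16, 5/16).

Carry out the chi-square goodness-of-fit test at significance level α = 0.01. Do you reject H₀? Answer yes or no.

n = 68; E_i = n·p_i = [21.25, 4.25, 8.50, 12.75, 21.25]
χ² = (11−21.25)²/21.25 + (16−4.25)²/4.25 + (9−8.50)²/8.50 + (16−12.75)²/12.75 + (16−21.25)²/21.25 = 39.5843
df = 4
p-value (upper-tail) = 0.00000
At α=0.01: p < α → reject H₀

reject H₀: yes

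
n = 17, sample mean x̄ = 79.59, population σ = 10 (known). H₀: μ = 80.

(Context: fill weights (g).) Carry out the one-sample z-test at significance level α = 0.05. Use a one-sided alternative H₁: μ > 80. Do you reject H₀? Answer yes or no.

reject H₀: no

SE = σ/√n = 10/√17 = 2.4254
z = (x̄−μ₀)/SE = (79.59−80)/2.4254 = -0.1690
p-value (one-sided, H₁ greater) = 0.56712
At α=0.05: p ≥ α → fail to reject H₀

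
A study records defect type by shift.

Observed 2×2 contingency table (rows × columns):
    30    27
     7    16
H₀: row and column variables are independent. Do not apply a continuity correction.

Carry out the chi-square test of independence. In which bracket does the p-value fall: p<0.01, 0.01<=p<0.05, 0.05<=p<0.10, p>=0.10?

Row totals [57, 23], col totals [37, 43], n=80
χ² = (30−26.36)²/26.36 + (27−30.64)²/30.64 + (7−10.64)²/10.64 + (16−12.36)²/12.36 = 3.2479
df = 1
p-value (upper-tail) = 0.07151
→ bracket: 0.05<=p<0.10

p-value bracket: 0.05<=p<0.10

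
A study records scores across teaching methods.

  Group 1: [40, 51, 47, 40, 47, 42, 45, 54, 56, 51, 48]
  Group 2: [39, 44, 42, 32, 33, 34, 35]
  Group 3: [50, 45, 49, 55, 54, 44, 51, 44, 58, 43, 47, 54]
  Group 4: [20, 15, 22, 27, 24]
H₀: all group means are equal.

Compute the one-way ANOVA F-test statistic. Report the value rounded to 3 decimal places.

test statistic = 43.145

Group means [47.36, 37.00, 49.50, 21.60], grand mean 42.343
SSB = Σnᵢ(x̄ᵢ−x̄)² = 3243.140; SSW = ΣΣ(x−x̄ᵢ)² = 776.745
MSB = 3243.140/3 = 1081.0468; MSW = 776.745/31 = 25.0563
F = MSB/MSW = 43.1447
df = (3, 31)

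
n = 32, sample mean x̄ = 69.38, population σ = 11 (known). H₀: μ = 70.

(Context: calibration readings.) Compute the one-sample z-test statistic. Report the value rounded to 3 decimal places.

SE = σ/√n = 11/√32 = 1.9445
z = (x̄−μ₀)/SE = (69.38−70)/1.9445 = -0.3188

test statistic = -0.319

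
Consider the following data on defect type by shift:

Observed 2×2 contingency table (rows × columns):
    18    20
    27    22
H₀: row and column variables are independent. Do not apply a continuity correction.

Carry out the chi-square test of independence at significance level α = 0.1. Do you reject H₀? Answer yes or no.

reject H₀: no

Row totals [38, 49], col totals [45, 42], n=87
χ² = (18−19.66)²/19.66 + (20−18.34)²/18.34 + (27−25.34)²/25.34 + (22−23.66)²/23.66 = 0.5126
df = 1
p-value (upper-tail) = 0.47400
At α=0.1: p ≥ α → fail to reject H₀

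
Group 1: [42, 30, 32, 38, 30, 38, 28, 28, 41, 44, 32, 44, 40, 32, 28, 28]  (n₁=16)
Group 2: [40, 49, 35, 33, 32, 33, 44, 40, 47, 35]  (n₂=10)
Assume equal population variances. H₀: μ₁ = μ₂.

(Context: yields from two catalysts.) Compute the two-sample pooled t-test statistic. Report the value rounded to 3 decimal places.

test statistic = -1.661

x̄₁=34.688, s₁=6.118, n₁=16
x̄₂=38.800, s₂=6.179, n₂=10
s_p² = [15·6.118² + 9·6.179²]/24 = 37.7099
SE = √(s_p²·(1/16+1/10)) = 2.4755
t = (34.688−38.800)/2.4755 = -1.6613
df = 24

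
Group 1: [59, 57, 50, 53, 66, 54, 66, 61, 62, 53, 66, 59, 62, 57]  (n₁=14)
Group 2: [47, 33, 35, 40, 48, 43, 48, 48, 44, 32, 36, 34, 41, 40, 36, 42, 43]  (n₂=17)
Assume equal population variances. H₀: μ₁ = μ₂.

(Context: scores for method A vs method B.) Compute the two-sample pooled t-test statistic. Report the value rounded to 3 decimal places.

x̄₁=58.929, s₁=5.225, n₁=14
x̄₂=40.588, s₂=5.478, n₂=17
s_p² = [13·5.225² + 16·5.478²]/29 = 28.7947
SE = √(s_p²·(1/14+1/17)) = 1.9366
t = (58.929−40.588)/1.9366 = 9.4702
df = 29

test statistic = 9.470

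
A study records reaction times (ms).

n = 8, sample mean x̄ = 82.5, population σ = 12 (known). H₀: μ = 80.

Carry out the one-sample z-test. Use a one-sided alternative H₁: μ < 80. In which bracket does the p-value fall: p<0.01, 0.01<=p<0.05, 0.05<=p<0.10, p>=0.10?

SE = σ/√n = 12/√8 = 4.2426
z = (x̄−μ₀)/SE = (82.5−80)/4.2426 = 0.5893
p-value (one-sided, H₁ less) = 0.72216
→ bracket: p>=0.10

p-value bracket: p>=0.10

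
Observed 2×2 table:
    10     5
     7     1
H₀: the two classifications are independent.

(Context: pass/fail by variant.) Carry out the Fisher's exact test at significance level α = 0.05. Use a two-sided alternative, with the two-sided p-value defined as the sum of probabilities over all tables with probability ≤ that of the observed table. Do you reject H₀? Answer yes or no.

Margins: r₁=15, r₂=8, c₁=17, c₂=6, n=23
p_obs = C(15,10)·C(8,7)/C(23,17); sum pmf over tables with pmf ≤ p_obs
p-value (two-sided) = 0.36898
At α=0.05: p ≥ α → fail to reject H₀

reject H₀: no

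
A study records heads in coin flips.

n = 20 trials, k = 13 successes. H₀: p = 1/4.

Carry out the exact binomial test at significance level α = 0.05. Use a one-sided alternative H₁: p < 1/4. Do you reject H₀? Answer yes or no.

Exact binomial: n=20, k=13, p₀=1/4=0.2500
P(X≤13) from Σ C(n,i)·p₀^i·(1−p₀)^(n−i)
p-value (one-sided, H₁ less) = 0.99997
At α=0.05: p ≥ α → fail to reject H₀

reject H₀: no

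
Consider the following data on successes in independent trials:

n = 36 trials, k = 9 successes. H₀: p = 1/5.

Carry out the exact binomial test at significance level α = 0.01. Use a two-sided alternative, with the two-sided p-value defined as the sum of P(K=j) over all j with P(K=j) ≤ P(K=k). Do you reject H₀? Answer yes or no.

reject H₀: no

Exact binomial: n=36, k=9, p₀=1/5=0.2000
P(X=j) = C(n,j)·p₀^j·(1−p₀)^(n−j); p = Σ P(X=j) over j with P(X=j) ≤ P(X=9)
p-value (two-sided) = 0.41102
At α=0.01: p ≥ α → fail to reject H₀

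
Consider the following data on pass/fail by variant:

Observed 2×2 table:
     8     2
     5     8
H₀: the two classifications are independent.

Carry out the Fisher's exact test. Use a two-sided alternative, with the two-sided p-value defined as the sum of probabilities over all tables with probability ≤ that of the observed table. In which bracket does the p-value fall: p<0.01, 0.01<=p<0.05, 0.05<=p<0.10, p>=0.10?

p-value bracket: 0.05<=p<0.10

Margins: r₁=10, r₂=13, c₁=13, c₂=10, n=23
p_obs = C(10,8)·C(13,5)/C(23,13); sum pmf over tables with pmf ≤ p_obs
p-value (two-sided) = 0.09030
→ bracket: 0.05<=p<0.10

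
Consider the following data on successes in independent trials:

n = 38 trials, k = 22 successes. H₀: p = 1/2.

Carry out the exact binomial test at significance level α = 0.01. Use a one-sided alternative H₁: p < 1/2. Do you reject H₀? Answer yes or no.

Exact binomial: n=38, k=22, p₀=1/2=0.5000
P(X≤22) from Σ C(n,i)·p₀^i·(1−p₀)^(n−i)
p-value (one-sided, H₁ less) = 0.87206
At α=0.01: p ≥ α → fail to reject H₀

reject H₀: no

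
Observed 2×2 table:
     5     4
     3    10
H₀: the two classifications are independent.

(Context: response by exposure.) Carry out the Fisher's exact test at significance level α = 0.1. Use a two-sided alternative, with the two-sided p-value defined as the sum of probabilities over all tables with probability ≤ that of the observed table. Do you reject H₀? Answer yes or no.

reject H₀: no

Margins: r₁=9, r₂=13, c₁=8, c₂=14, n=22
p_obs = C(9,5)·C(13,3)/C(22,8); sum pmf over tables with pmf ≤ p_obs
p-value (two-sided) = 0.18700
At α=0.1: p ≥ α → fail to reject H₀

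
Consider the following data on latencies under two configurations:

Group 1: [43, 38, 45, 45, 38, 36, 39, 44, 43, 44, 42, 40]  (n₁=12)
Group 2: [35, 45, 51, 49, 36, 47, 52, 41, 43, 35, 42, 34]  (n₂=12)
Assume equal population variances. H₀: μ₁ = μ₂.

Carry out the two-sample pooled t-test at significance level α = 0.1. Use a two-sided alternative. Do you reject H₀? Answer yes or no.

x̄₁=41.417, s₁=3.088, n₁=12
x̄₂=42.500, s₂=6.474, n₂=12
s_p² = [11·3.088² + 11·6.474²]/22 = 25.7235
SE = √(s_p²·(1/12+1/12)) = 2.0706
t = (41.417−42.500)/2.0706 = -0.5232
df = 22
p-value (two-sided) = 0.60606
At α=0.1: p ≥ α → fail to reject H₀

reject H₀: no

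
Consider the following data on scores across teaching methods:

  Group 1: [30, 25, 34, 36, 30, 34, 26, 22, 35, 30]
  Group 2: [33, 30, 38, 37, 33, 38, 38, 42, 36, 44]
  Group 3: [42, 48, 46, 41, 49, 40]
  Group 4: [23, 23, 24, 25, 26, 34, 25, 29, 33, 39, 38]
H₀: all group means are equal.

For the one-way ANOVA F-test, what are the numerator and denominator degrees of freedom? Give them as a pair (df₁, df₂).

k = 4 groups, N = 37 total
df = (k−1, N−k) = (4−1, 37−4) = (3, 33)

degrees of freedom = [3, 33]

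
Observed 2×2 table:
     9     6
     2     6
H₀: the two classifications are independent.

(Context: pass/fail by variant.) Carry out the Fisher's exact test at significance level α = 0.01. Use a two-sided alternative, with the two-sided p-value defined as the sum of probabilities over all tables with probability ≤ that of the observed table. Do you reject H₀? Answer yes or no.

Margins: r₁=15, r₂=8, c₁=11, c₂=12, n=23
p_obs = C(15,9)·C(8,2)/C(23,11); sum pmf over tables with pmf ≤ p_obs
p-value (two-sided) = 0.19303
At α=0.01: p ≥ α → fail to reject H₀

reject H₀: no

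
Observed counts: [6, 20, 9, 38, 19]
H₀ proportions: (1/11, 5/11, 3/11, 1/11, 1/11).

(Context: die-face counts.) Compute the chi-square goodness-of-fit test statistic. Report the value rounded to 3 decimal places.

n = 92; E_i = n·p_i = [8.36, 41.82, 25.09, 8.36, 8.36]
χ² = (6−8.36)²/8.36 + (20−41.82)²/41.82 + (9−25.09)²/25.09 + (38−8.36)²/8.36 + (19−8.36)²/8.36 = 140.9130
df = 4

test statistic = 140.913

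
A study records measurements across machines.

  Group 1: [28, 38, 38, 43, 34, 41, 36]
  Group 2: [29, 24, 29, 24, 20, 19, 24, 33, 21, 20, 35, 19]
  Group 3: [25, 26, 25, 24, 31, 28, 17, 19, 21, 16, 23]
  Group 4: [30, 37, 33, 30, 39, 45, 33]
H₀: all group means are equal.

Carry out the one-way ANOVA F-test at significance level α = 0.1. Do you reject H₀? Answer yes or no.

Group means [36.86, 24.75, 23.18, 35.29], grand mean 28.568
SSB = Σnᵢ(x̄ᵢ−x̄)² = 1290.909; SSW = ΣΣ(x−x̄ᵢ)² = 870.172
MSB = 1290.909/3 = 430.3030; MSW = 870.172/33 = 26.3689
F = MSB/MSW = 16.3186
df = (3, 33)
p-value (upper-tail) = 0.00000
At α=0.1: p < α → reject H₀

reject H₀: yes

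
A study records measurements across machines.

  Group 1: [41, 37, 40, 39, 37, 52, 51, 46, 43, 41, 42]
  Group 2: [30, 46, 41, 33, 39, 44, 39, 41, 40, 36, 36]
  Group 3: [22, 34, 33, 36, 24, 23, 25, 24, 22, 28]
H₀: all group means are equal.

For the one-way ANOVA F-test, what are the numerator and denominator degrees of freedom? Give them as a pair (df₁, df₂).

degrees of freedom = [2, 29]

k = 3 groups, N = 32 total
df = (k−1, N−k) = (3−1, 32−3) = (2, 29)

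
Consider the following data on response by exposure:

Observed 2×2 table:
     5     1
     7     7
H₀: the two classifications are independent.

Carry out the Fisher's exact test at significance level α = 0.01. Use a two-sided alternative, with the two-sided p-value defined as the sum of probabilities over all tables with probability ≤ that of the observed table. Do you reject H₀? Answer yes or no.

Margins: r₁=6, r₂=14, c₁=12, c₂=8, n=20
p_obs = C(6,5)·C(14,7)/C(20,12); sum pmf over tables with pmf ≤ p_obs
p-value (two-sided) = 0.32456
At α=0.01: p ≥ α → fail to reject H₀

reject H₀: no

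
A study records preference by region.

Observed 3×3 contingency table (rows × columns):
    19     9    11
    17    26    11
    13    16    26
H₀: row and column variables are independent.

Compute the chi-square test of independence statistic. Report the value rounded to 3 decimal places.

test statistic = 15.639

Row totals [39, 54, 55], col totals [49, 51, 48], n=148
χ² = (19−12.91)²/12.91 + (9−13.44)²/13.44 + (11−12.65)²/12.65 + (17−17.88)²/17.88 + (26−18.61)²/18.61 + (11−17.51)²/17.51 + (13−18.21)²/18.21 + (16−18.95)²/18.95 + (26−17.84)²/17.84 = 15.6387
df = 4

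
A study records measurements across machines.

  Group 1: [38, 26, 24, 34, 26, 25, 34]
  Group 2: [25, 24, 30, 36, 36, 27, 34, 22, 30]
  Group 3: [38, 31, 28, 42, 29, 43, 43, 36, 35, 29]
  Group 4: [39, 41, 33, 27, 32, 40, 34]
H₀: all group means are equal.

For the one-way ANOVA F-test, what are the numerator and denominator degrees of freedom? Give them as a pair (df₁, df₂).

k = 4 groups, N = 33 total
df = (k−1, N−k) = (4−1, 33−4) = (3, 29)

degrees of freedom = [3, 29]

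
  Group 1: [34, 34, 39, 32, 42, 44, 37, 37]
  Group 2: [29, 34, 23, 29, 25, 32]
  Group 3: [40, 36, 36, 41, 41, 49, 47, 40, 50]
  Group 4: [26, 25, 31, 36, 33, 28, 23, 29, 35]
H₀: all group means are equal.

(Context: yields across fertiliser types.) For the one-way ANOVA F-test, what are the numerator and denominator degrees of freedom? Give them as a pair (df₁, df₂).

degrees of freedom = [3, 28]

k = 4 groups, N = 32 total
df = (k−1, N−k) = (4−1, 32−4) = (3, 28)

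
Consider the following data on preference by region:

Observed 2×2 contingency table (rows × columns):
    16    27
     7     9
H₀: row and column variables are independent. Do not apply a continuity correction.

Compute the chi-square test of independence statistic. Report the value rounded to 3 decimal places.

test statistic = 0.210

Row totals [43, 16], col totals [23, 36], n=59
χ² = (16−16.76)²/16.76 + (27−26.24)²/26.24 + (7−6.24)²/6.24 + (9−9.76)²/9.76 = 0.2097
df = 1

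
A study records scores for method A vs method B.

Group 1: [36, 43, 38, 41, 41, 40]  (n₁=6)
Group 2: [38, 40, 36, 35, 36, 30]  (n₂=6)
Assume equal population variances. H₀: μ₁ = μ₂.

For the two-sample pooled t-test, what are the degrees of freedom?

df = n₁ + n₂ − 2 = 6 + 6 − 2 = 10

degrees of freedom = 10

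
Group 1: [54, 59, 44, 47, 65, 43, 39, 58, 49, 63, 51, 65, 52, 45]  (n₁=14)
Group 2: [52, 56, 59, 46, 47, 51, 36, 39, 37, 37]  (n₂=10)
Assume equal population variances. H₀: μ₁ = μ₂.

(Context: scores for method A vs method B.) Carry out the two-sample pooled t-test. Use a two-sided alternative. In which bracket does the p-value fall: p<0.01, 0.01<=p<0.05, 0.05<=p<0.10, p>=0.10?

x̄₁=52.429, s₁=8.519, n₁=14
x̄₂=46.000, s₂=8.446, n₂=10
s_p² = [13·8.519² + 9·8.446²]/22 = 72.0649
SE = √(s_p²·(1/14+1/10)) = 3.5148
t = (52.429−46.000)/3.5148 = 1.8290
df = 22
p-value (two-sided) = 0.08099
→ bracket: 0.05<=p<0.10

p-value bracket: 0.05<=p<0.10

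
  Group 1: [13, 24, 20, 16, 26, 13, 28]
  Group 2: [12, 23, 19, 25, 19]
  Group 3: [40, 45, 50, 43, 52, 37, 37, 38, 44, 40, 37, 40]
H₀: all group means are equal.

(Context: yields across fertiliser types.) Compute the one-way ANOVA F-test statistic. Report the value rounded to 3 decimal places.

test statistic = 50.365

Group means [20.00, 19.60, 41.92], grand mean 30.875
SSB = Σnᵢ(x̄ᵢ−x̄)² = 2926.508; SSW = ΣΣ(x−x̄ᵢ)² = 610.117
MSB = 2926.508/2 = 1463.2542; MSW = 610.117/21 = 29.0532
F = MSB/MSW = 50.3647
df = (2, 21)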